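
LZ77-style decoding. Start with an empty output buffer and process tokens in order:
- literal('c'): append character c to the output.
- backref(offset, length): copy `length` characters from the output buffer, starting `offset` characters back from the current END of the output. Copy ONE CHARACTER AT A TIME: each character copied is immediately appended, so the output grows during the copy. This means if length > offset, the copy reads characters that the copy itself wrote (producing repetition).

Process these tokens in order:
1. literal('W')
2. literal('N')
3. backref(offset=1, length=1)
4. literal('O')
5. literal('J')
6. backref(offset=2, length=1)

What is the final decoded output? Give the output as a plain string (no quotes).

Token 1: literal('W'). Output: "W"
Token 2: literal('N'). Output: "WN"
Token 3: backref(off=1, len=1). Copied 'N' from pos 1. Output: "WNN"
Token 4: literal('O'). Output: "WNNO"
Token 5: literal('J'). Output: "WNNOJ"
Token 6: backref(off=2, len=1). Copied 'O' from pos 3. Output: "WNNOJO"

Answer: WNNOJO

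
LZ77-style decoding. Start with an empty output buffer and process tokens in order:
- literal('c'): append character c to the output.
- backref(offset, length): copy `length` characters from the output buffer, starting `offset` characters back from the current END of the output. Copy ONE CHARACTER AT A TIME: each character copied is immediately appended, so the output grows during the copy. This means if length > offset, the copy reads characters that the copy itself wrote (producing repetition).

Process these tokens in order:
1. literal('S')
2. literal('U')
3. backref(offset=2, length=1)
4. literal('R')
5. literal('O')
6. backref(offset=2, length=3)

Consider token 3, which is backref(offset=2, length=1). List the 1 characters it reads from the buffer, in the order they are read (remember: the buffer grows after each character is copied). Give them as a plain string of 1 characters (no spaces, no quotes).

Token 1: literal('S'). Output: "S"
Token 2: literal('U'). Output: "SU"
Token 3: backref(off=2, len=1). Buffer before: "SU" (len 2)
  byte 1: read out[0]='S', append. Buffer now: "SUS"

Answer: S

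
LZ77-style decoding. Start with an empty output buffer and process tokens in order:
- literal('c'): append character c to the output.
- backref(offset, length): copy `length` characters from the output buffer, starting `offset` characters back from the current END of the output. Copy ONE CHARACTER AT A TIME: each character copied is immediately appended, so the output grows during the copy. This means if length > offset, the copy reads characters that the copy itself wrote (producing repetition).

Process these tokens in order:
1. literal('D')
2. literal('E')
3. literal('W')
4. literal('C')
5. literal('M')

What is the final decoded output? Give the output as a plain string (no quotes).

Token 1: literal('D'). Output: "D"
Token 2: literal('E'). Output: "DE"
Token 3: literal('W'). Output: "DEW"
Token 4: literal('C'). Output: "DEWC"
Token 5: literal('M'). Output: "DEWCM"

Answer: DEWCM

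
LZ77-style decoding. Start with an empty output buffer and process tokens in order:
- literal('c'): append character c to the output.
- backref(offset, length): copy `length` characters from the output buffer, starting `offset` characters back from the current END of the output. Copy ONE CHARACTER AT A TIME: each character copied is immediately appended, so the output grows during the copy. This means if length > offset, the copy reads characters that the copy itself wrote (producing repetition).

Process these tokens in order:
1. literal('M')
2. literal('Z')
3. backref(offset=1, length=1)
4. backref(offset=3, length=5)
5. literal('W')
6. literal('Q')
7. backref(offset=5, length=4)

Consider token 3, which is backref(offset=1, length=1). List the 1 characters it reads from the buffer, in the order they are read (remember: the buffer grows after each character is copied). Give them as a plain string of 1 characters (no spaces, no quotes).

Answer: Z

Derivation:
Token 1: literal('M'). Output: "M"
Token 2: literal('Z'). Output: "MZ"
Token 3: backref(off=1, len=1). Buffer before: "MZ" (len 2)
  byte 1: read out[1]='Z', append. Buffer now: "MZZ"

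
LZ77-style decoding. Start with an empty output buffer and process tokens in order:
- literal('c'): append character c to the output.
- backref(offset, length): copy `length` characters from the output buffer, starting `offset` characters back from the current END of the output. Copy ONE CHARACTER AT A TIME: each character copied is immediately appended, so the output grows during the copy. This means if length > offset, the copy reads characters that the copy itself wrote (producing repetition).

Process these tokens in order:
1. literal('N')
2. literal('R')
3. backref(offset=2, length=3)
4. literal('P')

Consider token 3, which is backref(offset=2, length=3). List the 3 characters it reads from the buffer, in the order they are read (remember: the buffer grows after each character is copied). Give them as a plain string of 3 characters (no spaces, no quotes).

Token 1: literal('N'). Output: "N"
Token 2: literal('R'). Output: "NR"
Token 3: backref(off=2, len=3). Buffer before: "NR" (len 2)
  byte 1: read out[0]='N', append. Buffer now: "NRN"
  byte 2: read out[1]='R', append. Buffer now: "NRNR"
  byte 3: read out[2]='N', append. Buffer now: "NRNRN"

Answer: NRN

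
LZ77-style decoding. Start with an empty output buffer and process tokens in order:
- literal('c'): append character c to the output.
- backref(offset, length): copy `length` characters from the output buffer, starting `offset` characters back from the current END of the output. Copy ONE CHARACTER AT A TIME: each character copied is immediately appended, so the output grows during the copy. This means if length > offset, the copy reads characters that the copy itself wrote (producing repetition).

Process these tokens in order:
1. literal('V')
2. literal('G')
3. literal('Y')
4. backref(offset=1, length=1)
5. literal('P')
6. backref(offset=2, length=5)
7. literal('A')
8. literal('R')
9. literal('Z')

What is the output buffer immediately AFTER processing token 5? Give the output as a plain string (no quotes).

Token 1: literal('V'). Output: "V"
Token 2: literal('G'). Output: "VG"
Token 3: literal('Y'). Output: "VGY"
Token 4: backref(off=1, len=1). Copied 'Y' from pos 2. Output: "VGYY"
Token 5: literal('P'). Output: "VGYYP"

Answer: VGYYP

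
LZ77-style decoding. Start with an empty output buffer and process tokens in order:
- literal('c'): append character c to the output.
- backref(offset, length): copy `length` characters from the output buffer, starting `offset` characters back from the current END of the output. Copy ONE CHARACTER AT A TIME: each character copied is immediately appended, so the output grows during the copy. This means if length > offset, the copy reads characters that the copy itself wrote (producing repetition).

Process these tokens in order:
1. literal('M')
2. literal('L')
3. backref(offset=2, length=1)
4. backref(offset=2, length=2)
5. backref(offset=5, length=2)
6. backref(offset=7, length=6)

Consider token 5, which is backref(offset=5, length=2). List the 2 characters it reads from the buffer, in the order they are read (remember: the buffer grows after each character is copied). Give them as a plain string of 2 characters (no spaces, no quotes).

Token 1: literal('M'). Output: "M"
Token 2: literal('L'). Output: "ML"
Token 3: backref(off=2, len=1). Copied 'M' from pos 0. Output: "MLM"
Token 4: backref(off=2, len=2). Copied 'LM' from pos 1. Output: "MLMLM"
Token 5: backref(off=5, len=2). Buffer before: "MLMLM" (len 5)
  byte 1: read out[0]='M', append. Buffer now: "MLMLMM"
  byte 2: read out[1]='L', append. Buffer now: "MLMLMML"

Answer: ML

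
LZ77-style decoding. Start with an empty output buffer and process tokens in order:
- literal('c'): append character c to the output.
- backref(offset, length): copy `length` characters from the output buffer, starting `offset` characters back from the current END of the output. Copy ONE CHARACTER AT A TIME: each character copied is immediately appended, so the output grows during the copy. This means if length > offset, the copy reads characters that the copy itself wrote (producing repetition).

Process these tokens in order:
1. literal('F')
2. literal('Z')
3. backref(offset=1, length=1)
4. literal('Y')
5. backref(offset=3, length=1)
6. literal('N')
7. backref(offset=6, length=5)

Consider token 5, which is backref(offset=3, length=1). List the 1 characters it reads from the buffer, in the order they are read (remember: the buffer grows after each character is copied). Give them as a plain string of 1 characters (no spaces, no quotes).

Token 1: literal('F'). Output: "F"
Token 2: literal('Z'). Output: "FZ"
Token 3: backref(off=1, len=1). Copied 'Z' from pos 1. Output: "FZZ"
Token 4: literal('Y'). Output: "FZZY"
Token 5: backref(off=3, len=1). Buffer before: "FZZY" (len 4)
  byte 1: read out[1]='Z', append. Buffer now: "FZZYZ"

Answer: Z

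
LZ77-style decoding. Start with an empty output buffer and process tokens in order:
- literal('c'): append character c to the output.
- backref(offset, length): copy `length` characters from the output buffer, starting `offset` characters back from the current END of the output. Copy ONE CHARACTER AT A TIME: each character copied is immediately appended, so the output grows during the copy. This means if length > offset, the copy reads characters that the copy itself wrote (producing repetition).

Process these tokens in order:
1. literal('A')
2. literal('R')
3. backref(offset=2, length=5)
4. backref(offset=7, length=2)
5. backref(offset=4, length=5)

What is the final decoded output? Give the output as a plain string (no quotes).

Token 1: literal('A'). Output: "A"
Token 2: literal('R'). Output: "AR"
Token 3: backref(off=2, len=5) (overlapping!). Copied 'ARARA' from pos 0. Output: "ARARARA"
Token 4: backref(off=7, len=2). Copied 'AR' from pos 0. Output: "ARARARAAR"
Token 5: backref(off=4, len=5) (overlapping!). Copied 'RAARR' from pos 5. Output: "ARARARAARRAARR"

Answer: ARARARAARRAARR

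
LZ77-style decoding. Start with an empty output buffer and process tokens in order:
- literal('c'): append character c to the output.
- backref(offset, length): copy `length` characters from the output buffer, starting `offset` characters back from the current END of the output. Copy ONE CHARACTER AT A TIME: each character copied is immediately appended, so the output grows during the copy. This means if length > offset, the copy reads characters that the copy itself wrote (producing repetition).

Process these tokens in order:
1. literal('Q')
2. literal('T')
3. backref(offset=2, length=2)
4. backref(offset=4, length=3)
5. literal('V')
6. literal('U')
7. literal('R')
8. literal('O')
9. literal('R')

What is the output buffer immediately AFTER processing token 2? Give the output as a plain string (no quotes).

Answer: QT

Derivation:
Token 1: literal('Q'). Output: "Q"
Token 2: literal('T'). Output: "QT"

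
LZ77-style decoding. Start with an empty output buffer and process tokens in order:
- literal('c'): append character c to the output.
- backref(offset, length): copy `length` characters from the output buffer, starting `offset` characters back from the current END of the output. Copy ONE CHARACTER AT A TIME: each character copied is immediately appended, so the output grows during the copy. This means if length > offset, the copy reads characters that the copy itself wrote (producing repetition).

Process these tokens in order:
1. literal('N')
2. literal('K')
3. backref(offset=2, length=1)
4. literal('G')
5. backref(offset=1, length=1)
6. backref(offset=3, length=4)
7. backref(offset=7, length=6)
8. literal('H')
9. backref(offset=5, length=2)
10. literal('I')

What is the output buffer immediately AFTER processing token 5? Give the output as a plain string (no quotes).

Answer: NKNGG

Derivation:
Token 1: literal('N'). Output: "N"
Token 2: literal('K'). Output: "NK"
Token 3: backref(off=2, len=1). Copied 'N' from pos 0. Output: "NKN"
Token 4: literal('G'). Output: "NKNG"
Token 5: backref(off=1, len=1). Copied 'G' from pos 3. Output: "NKNGG"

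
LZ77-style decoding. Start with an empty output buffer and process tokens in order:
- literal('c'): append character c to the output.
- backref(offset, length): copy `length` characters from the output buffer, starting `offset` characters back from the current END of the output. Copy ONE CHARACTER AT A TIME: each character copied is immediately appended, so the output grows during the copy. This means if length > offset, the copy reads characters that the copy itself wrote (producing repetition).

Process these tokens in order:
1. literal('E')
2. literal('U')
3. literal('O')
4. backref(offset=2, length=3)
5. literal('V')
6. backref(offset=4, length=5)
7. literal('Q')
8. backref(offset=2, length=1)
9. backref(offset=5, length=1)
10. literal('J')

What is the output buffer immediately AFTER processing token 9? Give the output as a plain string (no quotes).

Answer: EUOUOUVUOUVUQUU

Derivation:
Token 1: literal('E'). Output: "E"
Token 2: literal('U'). Output: "EU"
Token 3: literal('O'). Output: "EUO"
Token 4: backref(off=2, len=3) (overlapping!). Copied 'UOU' from pos 1. Output: "EUOUOU"
Token 5: literal('V'). Output: "EUOUOUV"
Token 6: backref(off=4, len=5) (overlapping!). Copied 'UOUVU' from pos 3. Output: "EUOUOUVUOUVU"
Token 7: literal('Q'). Output: "EUOUOUVUOUVUQ"
Token 8: backref(off=2, len=1). Copied 'U' from pos 11. Output: "EUOUOUVUOUVUQU"
Token 9: backref(off=5, len=1). Copied 'U' from pos 9. Output: "EUOUOUVUOUVUQUU"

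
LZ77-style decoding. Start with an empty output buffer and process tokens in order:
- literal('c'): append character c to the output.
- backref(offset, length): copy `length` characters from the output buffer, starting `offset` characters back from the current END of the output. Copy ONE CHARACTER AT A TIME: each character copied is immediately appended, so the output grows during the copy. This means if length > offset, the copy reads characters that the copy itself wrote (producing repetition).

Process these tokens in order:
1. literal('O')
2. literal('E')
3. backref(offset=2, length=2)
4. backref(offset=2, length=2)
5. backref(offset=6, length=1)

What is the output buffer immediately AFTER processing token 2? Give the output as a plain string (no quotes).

Answer: OE

Derivation:
Token 1: literal('O'). Output: "O"
Token 2: literal('E'). Output: "OE"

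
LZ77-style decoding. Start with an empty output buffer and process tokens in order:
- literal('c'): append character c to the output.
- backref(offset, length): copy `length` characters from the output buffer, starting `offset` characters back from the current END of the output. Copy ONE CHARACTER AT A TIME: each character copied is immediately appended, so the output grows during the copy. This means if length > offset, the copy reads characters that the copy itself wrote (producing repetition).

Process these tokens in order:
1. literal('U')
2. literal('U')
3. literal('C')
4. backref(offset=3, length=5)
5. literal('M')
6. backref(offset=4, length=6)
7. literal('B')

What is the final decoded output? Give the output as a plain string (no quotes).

Answer: UUCUUCUUMCUUMCUB

Derivation:
Token 1: literal('U'). Output: "U"
Token 2: literal('U'). Output: "UU"
Token 3: literal('C'). Output: "UUC"
Token 4: backref(off=3, len=5) (overlapping!). Copied 'UUCUU' from pos 0. Output: "UUCUUCUU"
Token 5: literal('M'). Output: "UUCUUCUUM"
Token 6: backref(off=4, len=6) (overlapping!). Copied 'CUUMCU' from pos 5. Output: "UUCUUCUUMCUUMCU"
Token 7: literal('B'). Output: "UUCUUCUUMCUUMCUB"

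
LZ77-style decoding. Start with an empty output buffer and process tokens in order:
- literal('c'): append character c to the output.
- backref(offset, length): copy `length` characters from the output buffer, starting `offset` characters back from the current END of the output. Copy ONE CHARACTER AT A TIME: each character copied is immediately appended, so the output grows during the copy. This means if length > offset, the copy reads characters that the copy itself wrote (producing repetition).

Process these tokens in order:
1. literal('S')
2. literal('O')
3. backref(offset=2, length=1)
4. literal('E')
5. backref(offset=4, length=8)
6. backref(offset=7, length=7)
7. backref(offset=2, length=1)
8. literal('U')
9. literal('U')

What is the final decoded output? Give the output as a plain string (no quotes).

Answer: SOSESOSESOSEOSESOSESUU

Derivation:
Token 1: literal('S'). Output: "S"
Token 2: literal('O'). Output: "SO"
Token 3: backref(off=2, len=1). Copied 'S' from pos 0. Output: "SOS"
Token 4: literal('E'). Output: "SOSE"
Token 5: backref(off=4, len=8) (overlapping!). Copied 'SOSESOSE' from pos 0. Output: "SOSESOSESOSE"
Token 6: backref(off=7, len=7). Copied 'OSESOSE' from pos 5. Output: "SOSESOSESOSEOSESOSE"
Token 7: backref(off=2, len=1). Copied 'S' from pos 17. Output: "SOSESOSESOSEOSESOSES"
Token 8: literal('U'). Output: "SOSESOSESOSEOSESOSESU"
Token 9: literal('U'). Output: "SOSESOSESOSEOSESOSESUU"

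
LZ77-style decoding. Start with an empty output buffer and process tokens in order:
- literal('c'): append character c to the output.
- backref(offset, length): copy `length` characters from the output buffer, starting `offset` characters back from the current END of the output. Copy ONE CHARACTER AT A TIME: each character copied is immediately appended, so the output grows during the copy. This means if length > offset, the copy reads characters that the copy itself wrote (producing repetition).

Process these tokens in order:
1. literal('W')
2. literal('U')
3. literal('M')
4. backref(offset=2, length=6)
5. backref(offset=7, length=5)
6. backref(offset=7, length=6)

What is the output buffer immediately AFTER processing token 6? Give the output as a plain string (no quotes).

Answer: WUMUMUMUMMUMUMUMMUMU

Derivation:
Token 1: literal('W'). Output: "W"
Token 2: literal('U'). Output: "WU"
Token 3: literal('M'). Output: "WUM"
Token 4: backref(off=2, len=6) (overlapping!). Copied 'UMUMUM' from pos 1. Output: "WUMUMUMUM"
Token 5: backref(off=7, len=5). Copied 'MUMUM' from pos 2. Output: "WUMUMUMUMMUMUM"
Token 6: backref(off=7, len=6). Copied 'UMMUMU' from pos 7. Output: "WUMUMUMUMMUMUMUMMUMU"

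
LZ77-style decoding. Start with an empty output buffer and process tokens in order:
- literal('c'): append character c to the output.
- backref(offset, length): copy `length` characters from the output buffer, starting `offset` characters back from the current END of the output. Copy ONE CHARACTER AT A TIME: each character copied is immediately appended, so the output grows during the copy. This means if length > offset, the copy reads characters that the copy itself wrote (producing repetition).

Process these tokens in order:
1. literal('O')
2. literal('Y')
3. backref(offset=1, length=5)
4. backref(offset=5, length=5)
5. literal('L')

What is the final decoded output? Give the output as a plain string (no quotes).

Answer: OYYYYYYYYYYYL

Derivation:
Token 1: literal('O'). Output: "O"
Token 2: literal('Y'). Output: "OY"
Token 3: backref(off=1, len=5) (overlapping!). Copied 'YYYYY' from pos 1. Output: "OYYYYYY"
Token 4: backref(off=5, len=5). Copied 'YYYYY' from pos 2. Output: "OYYYYYYYYYYY"
Token 5: literal('L'). Output: "OYYYYYYYYYYYL"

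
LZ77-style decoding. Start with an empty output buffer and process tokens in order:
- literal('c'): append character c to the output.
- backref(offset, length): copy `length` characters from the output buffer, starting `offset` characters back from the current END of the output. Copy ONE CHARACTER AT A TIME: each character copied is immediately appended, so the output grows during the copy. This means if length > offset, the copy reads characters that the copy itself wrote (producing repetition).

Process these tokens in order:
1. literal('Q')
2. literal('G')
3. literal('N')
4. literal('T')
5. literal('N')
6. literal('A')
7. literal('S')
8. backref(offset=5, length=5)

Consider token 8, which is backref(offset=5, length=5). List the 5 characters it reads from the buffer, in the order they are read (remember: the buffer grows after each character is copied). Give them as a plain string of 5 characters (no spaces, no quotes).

Answer: NTNAS

Derivation:
Token 1: literal('Q'). Output: "Q"
Token 2: literal('G'). Output: "QG"
Token 3: literal('N'). Output: "QGN"
Token 4: literal('T'). Output: "QGNT"
Token 5: literal('N'). Output: "QGNTN"
Token 6: literal('A'). Output: "QGNTNA"
Token 7: literal('S'). Output: "QGNTNAS"
Token 8: backref(off=5, len=5). Buffer before: "QGNTNAS" (len 7)
  byte 1: read out[2]='N', append. Buffer now: "QGNTNASN"
  byte 2: read out[3]='T', append. Buffer now: "QGNTNASNT"
  byte 3: read out[4]='N', append. Buffer now: "QGNTNASNTN"
  byte 4: read out[5]='A', append. Buffer now: "QGNTNASNTNA"
  byte 5: read out[6]='S', append. Buffer now: "QGNTNASNTNAS"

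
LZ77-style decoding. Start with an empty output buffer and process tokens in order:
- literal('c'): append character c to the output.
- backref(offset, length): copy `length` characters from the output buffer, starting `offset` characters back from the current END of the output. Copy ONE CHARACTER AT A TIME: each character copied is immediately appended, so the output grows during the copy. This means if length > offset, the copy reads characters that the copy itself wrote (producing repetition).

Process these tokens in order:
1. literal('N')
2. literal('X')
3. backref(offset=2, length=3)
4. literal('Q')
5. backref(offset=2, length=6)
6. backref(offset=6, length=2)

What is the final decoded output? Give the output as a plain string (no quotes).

Answer: NXNXNQNQNQNQNQ

Derivation:
Token 1: literal('N'). Output: "N"
Token 2: literal('X'). Output: "NX"
Token 3: backref(off=2, len=3) (overlapping!). Copied 'NXN' from pos 0. Output: "NXNXN"
Token 4: literal('Q'). Output: "NXNXNQ"
Token 5: backref(off=2, len=6) (overlapping!). Copied 'NQNQNQ' from pos 4. Output: "NXNXNQNQNQNQ"
Token 6: backref(off=6, len=2). Copied 'NQ' from pos 6. Output: "NXNXNQNQNQNQNQ"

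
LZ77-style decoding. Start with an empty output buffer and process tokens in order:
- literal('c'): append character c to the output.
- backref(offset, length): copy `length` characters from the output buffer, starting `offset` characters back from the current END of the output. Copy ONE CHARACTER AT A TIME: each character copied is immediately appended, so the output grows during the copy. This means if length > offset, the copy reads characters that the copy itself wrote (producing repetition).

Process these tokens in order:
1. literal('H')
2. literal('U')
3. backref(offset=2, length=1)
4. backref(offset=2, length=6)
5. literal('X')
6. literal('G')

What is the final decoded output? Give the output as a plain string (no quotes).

Answer: HUHUHUHUHXG

Derivation:
Token 1: literal('H'). Output: "H"
Token 2: literal('U'). Output: "HU"
Token 3: backref(off=2, len=1). Copied 'H' from pos 0. Output: "HUH"
Token 4: backref(off=2, len=6) (overlapping!). Copied 'UHUHUH' from pos 1. Output: "HUHUHUHUH"
Token 5: literal('X'). Output: "HUHUHUHUHX"
Token 6: literal('G'). Output: "HUHUHUHUHXG"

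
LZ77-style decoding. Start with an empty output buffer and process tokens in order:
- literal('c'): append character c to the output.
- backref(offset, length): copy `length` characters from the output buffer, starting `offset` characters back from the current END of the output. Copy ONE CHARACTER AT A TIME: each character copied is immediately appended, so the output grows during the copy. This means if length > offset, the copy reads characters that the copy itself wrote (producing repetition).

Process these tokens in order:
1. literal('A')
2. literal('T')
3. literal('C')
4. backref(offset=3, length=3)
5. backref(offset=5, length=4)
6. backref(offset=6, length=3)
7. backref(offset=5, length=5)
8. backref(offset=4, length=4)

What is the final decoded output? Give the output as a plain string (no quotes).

Token 1: literal('A'). Output: "A"
Token 2: literal('T'). Output: "AT"
Token 3: literal('C'). Output: "ATC"
Token 4: backref(off=3, len=3). Copied 'ATC' from pos 0. Output: "ATCATC"
Token 5: backref(off=5, len=4). Copied 'TCAT' from pos 1. Output: "ATCATCTCAT"
Token 6: backref(off=6, len=3). Copied 'TCT' from pos 4. Output: "ATCATCTCATTCT"
Token 7: backref(off=5, len=5). Copied 'ATTCT' from pos 8. Output: "ATCATCTCATTCTATTCT"
Token 8: backref(off=4, len=4). Copied 'TTCT' from pos 14. Output: "ATCATCTCATTCTATTCTTTCT"

Answer: ATCATCTCATTCTATTCTTTCT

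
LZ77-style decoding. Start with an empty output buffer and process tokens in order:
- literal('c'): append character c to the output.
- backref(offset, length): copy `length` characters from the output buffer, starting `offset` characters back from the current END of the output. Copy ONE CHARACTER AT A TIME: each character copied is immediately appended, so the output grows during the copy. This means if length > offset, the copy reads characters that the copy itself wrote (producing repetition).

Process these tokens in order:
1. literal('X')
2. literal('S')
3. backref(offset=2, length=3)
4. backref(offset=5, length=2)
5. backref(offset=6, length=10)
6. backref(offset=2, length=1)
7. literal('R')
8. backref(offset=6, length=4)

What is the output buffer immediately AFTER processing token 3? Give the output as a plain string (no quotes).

Answer: XSXSX

Derivation:
Token 1: literal('X'). Output: "X"
Token 2: literal('S'). Output: "XS"
Token 3: backref(off=2, len=3) (overlapping!). Copied 'XSX' from pos 0. Output: "XSXSX"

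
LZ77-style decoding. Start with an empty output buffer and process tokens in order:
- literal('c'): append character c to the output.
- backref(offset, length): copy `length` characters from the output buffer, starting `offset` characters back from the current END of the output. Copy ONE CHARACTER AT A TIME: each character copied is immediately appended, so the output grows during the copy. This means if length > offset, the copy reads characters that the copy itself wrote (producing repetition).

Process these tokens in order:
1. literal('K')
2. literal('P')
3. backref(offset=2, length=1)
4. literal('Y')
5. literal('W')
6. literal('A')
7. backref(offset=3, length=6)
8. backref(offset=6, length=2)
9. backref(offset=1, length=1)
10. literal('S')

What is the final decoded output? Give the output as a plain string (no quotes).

Answer: KPKYWAYWAYWAYWWS

Derivation:
Token 1: literal('K'). Output: "K"
Token 2: literal('P'). Output: "KP"
Token 3: backref(off=2, len=1). Copied 'K' from pos 0. Output: "KPK"
Token 4: literal('Y'). Output: "KPKY"
Token 5: literal('W'). Output: "KPKYW"
Token 6: literal('A'). Output: "KPKYWA"
Token 7: backref(off=3, len=6) (overlapping!). Copied 'YWAYWA' from pos 3. Output: "KPKYWAYWAYWA"
Token 8: backref(off=6, len=2). Copied 'YW' from pos 6. Output: "KPKYWAYWAYWAYW"
Token 9: backref(off=1, len=1). Copied 'W' from pos 13. Output: "KPKYWAYWAYWAYWW"
Token 10: literal('S'). Output: "KPKYWAYWAYWAYWWS"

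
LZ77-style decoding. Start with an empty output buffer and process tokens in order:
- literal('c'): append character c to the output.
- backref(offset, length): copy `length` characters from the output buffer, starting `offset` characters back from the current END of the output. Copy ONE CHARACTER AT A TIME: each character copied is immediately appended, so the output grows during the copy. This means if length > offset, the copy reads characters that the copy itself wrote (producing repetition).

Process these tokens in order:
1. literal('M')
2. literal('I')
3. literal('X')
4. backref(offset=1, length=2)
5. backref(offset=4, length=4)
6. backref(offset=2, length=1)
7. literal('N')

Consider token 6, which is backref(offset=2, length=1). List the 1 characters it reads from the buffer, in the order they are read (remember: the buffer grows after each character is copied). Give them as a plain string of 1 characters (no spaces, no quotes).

Token 1: literal('M'). Output: "M"
Token 2: literal('I'). Output: "MI"
Token 3: literal('X'). Output: "MIX"
Token 4: backref(off=1, len=2) (overlapping!). Copied 'XX' from pos 2. Output: "MIXXX"
Token 5: backref(off=4, len=4). Copied 'IXXX' from pos 1. Output: "MIXXXIXXX"
Token 6: backref(off=2, len=1). Buffer before: "MIXXXIXXX" (len 9)
  byte 1: read out[7]='X', append. Buffer now: "MIXXXIXXXX"

Answer: X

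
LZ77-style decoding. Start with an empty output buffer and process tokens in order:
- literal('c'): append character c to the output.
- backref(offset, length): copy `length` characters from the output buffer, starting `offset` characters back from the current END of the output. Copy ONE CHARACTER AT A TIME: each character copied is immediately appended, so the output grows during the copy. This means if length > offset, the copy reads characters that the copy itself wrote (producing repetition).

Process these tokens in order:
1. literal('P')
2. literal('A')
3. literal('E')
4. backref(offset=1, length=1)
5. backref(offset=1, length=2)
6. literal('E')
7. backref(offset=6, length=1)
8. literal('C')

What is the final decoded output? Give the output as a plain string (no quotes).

Token 1: literal('P'). Output: "P"
Token 2: literal('A'). Output: "PA"
Token 3: literal('E'). Output: "PAE"
Token 4: backref(off=1, len=1). Copied 'E' from pos 2. Output: "PAEE"
Token 5: backref(off=1, len=2) (overlapping!). Copied 'EE' from pos 3. Output: "PAEEEE"
Token 6: literal('E'). Output: "PAEEEEE"
Token 7: backref(off=6, len=1). Copied 'A' from pos 1. Output: "PAEEEEEA"
Token 8: literal('C'). Output: "PAEEEEEAC"

Answer: PAEEEEEAC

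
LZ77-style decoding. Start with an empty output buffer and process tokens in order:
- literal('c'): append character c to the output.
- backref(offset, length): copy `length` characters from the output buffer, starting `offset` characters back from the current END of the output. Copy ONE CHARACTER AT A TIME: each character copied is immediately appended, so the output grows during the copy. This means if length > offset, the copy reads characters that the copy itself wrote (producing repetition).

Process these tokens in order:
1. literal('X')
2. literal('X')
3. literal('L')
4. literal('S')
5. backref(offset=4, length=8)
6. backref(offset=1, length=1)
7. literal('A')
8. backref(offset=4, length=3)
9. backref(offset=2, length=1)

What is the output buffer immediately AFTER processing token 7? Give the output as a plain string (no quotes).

Answer: XXLSXXLSXXLSSA

Derivation:
Token 1: literal('X'). Output: "X"
Token 2: literal('X'). Output: "XX"
Token 3: literal('L'). Output: "XXL"
Token 4: literal('S'). Output: "XXLS"
Token 5: backref(off=4, len=8) (overlapping!). Copied 'XXLSXXLS' from pos 0. Output: "XXLSXXLSXXLS"
Token 6: backref(off=1, len=1). Copied 'S' from pos 11. Output: "XXLSXXLSXXLSS"
Token 7: literal('A'). Output: "XXLSXXLSXXLSSA"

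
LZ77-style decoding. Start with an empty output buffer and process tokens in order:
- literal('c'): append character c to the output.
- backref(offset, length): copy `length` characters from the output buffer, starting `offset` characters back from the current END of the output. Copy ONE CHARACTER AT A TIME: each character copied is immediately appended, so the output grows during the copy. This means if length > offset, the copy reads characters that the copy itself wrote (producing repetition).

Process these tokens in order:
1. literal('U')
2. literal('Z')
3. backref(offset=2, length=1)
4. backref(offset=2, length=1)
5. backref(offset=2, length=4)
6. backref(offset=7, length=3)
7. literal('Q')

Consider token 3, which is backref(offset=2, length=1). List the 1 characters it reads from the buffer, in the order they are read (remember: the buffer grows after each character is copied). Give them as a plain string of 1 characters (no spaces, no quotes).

Answer: U

Derivation:
Token 1: literal('U'). Output: "U"
Token 2: literal('Z'). Output: "UZ"
Token 3: backref(off=2, len=1). Buffer before: "UZ" (len 2)
  byte 1: read out[0]='U', append. Buffer now: "UZU"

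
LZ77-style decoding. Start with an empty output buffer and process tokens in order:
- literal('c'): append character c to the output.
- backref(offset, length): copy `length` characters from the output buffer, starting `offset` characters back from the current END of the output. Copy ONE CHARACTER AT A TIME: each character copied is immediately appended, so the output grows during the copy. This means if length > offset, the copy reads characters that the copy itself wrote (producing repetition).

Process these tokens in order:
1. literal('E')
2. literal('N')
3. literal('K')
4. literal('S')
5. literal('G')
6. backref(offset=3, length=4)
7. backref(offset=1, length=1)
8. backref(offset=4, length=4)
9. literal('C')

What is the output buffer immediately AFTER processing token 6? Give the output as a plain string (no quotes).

Answer: ENKSGKSGK

Derivation:
Token 1: literal('E'). Output: "E"
Token 2: literal('N'). Output: "EN"
Token 3: literal('K'). Output: "ENK"
Token 4: literal('S'). Output: "ENKS"
Token 5: literal('G'). Output: "ENKSG"
Token 6: backref(off=3, len=4) (overlapping!). Copied 'KSGK' from pos 2. Output: "ENKSGKSGK"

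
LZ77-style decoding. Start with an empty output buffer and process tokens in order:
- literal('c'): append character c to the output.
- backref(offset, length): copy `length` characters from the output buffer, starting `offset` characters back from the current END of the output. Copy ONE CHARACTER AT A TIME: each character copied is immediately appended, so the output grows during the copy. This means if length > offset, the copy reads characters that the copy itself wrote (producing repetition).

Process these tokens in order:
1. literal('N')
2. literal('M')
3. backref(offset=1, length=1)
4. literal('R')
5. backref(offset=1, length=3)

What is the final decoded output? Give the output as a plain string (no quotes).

Token 1: literal('N'). Output: "N"
Token 2: literal('M'). Output: "NM"
Token 3: backref(off=1, len=1). Copied 'M' from pos 1. Output: "NMM"
Token 4: literal('R'). Output: "NMMR"
Token 5: backref(off=1, len=3) (overlapping!). Copied 'RRR' from pos 3. Output: "NMMRRRR"

Answer: NMMRRRR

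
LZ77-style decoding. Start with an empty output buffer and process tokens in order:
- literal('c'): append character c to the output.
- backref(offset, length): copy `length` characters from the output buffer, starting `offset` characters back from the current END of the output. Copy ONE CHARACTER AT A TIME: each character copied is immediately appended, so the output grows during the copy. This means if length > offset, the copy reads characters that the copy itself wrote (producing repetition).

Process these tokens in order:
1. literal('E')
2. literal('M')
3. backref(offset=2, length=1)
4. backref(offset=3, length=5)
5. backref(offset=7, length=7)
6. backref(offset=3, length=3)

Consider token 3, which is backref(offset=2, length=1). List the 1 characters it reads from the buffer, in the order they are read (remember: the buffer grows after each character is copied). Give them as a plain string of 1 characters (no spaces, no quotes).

Token 1: literal('E'). Output: "E"
Token 2: literal('M'). Output: "EM"
Token 3: backref(off=2, len=1). Buffer before: "EM" (len 2)
  byte 1: read out[0]='E', append. Buffer now: "EME"

Answer: E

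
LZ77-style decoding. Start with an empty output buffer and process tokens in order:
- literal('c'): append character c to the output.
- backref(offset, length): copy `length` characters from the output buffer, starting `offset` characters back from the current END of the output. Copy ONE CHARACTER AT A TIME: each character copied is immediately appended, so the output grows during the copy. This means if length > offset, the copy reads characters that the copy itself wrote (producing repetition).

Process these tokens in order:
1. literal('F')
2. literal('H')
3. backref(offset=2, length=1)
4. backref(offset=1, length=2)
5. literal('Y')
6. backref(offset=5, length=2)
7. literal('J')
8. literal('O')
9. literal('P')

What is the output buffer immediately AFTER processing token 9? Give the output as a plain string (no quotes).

Token 1: literal('F'). Output: "F"
Token 2: literal('H'). Output: "FH"
Token 3: backref(off=2, len=1). Copied 'F' from pos 0. Output: "FHF"
Token 4: backref(off=1, len=2) (overlapping!). Copied 'FF' from pos 2. Output: "FHFFF"
Token 5: literal('Y'). Output: "FHFFFY"
Token 6: backref(off=5, len=2). Copied 'HF' from pos 1. Output: "FHFFFYHF"
Token 7: literal('J'). Output: "FHFFFYHFJ"
Token 8: literal('O'). Output: "FHFFFYHFJO"
Token 9: literal('P'). Output: "FHFFFYHFJOP"

Answer: FHFFFYHFJOP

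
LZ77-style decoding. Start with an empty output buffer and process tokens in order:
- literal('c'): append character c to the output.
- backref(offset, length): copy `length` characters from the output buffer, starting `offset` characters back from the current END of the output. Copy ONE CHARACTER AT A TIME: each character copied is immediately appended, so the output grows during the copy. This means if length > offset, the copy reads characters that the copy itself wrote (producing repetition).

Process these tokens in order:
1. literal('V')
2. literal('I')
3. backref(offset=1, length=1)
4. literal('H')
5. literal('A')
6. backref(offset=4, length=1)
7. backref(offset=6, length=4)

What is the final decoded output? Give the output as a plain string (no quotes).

Token 1: literal('V'). Output: "V"
Token 2: literal('I'). Output: "VI"
Token 3: backref(off=1, len=1). Copied 'I' from pos 1. Output: "VII"
Token 4: literal('H'). Output: "VIIH"
Token 5: literal('A'). Output: "VIIHA"
Token 6: backref(off=4, len=1). Copied 'I' from pos 1. Output: "VIIHAI"
Token 7: backref(off=6, len=4). Copied 'VIIH' from pos 0. Output: "VIIHAIVIIH"

Answer: VIIHAIVIIH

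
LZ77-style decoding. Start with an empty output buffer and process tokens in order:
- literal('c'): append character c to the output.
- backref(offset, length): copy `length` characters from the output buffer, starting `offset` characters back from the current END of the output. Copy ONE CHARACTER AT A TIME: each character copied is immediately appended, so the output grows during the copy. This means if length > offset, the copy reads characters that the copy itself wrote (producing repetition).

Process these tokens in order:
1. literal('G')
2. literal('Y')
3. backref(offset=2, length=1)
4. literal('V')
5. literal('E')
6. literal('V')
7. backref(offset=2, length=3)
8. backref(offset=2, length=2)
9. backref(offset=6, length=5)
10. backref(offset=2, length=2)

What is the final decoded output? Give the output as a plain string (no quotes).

Token 1: literal('G'). Output: "G"
Token 2: literal('Y'). Output: "GY"
Token 3: backref(off=2, len=1). Copied 'G' from pos 0. Output: "GYG"
Token 4: literal('V'). Output: "GYGV"
Token 5: literal('E'). Output: "GYGVE"
Token 6: literal('V'). Output: "GYGVEV"
Token 7: backref(off=2, len=3) (overlapping!). Copied 'EVE' from pos 4. Output: "GYGVEVEVE"
Token 8: backref(off=2, len=2). Copied 'VE' from pos 7. Output: "GYGVEVEVEVE"
Token 9: backref(off=6, len=5). Copied 'VEVEV' from pos 5. Output: "GYGVEVEVEVEVEVEV"
Token 10: backref(off=2, len=2). Copied 'EV' from pos 14. Output: "GYGVEVEVEVEVEVEVEV"

Answer: GYGVEVEVEVEVEVEVEV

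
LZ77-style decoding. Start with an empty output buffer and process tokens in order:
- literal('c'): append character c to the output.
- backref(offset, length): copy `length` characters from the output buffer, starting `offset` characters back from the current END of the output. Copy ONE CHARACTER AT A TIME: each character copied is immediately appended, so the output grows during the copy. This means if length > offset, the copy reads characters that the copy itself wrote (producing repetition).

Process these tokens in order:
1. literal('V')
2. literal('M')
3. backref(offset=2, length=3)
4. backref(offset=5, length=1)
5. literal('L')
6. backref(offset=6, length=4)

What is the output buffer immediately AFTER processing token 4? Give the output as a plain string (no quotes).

Answer: VMVMVV

Derivation:
Token 1: literal('V'). Output: "V"
Token 2: literal('M'). Output: "VM"
Token 3: backref(off=2, len=3) (overlapping!). Copied 'VMV' from pos 0. Output: "VMVMV"
Token 4: backref(off=5, len=1). Copied 'V' from pos 0. Output: "VMVMVV"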